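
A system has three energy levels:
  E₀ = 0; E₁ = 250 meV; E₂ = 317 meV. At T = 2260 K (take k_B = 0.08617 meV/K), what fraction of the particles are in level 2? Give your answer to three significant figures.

k_BT = 0.08617 × 2260 K = 194.74 meV.
Eᵢ/kT = 0, 1.2838, 1.6278.
Z = Σ e^(−Eᵢ/kT) = e^(−0) + e^(−1.2838) + e^(−1.6278) = 1.0000 + 0.27698 + 0.19636 = 1.4733.
P₂ = e^(−E₂/kT) / Z = 0.19636/1.4733 = 0.133.

0.133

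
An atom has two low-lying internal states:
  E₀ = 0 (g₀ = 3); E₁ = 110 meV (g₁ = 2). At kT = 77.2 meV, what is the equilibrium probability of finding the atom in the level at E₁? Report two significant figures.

Eᵢ/kT = 0, 1.425.
Z = Σ gᵢe^(−Eᵢ/kT) = 3·e^(−0) + 2·e^(−1.425) = 3.000 + 0.4810 = 3.481.
P₁ = g₁ e^(−E₁/kT) / Z = 0.4810/3.481 = 0.14.

0.14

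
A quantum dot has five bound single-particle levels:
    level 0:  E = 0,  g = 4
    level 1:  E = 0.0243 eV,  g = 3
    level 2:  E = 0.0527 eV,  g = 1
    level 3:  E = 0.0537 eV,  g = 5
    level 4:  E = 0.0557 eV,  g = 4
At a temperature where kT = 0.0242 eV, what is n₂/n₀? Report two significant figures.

n₂/n₀ = (g₂/g₀) exp[−(E₂−E₀)/kT] = (1/4) × exp(−(0.0527 eV)/(0.0242 eV)) = (1/4) × exp(-2.178) = 0.028.

0.028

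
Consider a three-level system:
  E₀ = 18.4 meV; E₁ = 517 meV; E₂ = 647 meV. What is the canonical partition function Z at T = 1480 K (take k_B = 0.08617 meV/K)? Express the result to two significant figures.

Z = 0.89

k_BT = 0.08617 × 1480 K = 127.5 meV.
Eᵢ/kT = 0.1443, 4.055, 5.075.
Z = Σ e^(−Eᵢ/kT) = e^(−0.1443) + e^(−4.055) + e^(−5.075) = 0.8656 + 0.01734 + 0.006251 = 0.8892.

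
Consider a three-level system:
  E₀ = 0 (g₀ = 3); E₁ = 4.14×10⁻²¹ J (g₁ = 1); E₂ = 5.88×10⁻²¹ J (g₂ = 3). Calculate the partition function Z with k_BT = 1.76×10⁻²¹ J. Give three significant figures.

Eᵢ/kT = 0, 2.3523, 3.3409.
Z = Σ gᵢe^(−Eᵢ/kT) = 3·e^(−0) + 1·e^(−2.3523) + 3·e^(−3.3409) = 3.0000 + 0.095150 + 0.10622 = 3.2014.

Z = 3.20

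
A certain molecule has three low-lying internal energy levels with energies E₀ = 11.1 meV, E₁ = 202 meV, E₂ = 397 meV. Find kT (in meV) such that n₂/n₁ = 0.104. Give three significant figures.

86.2 meV

n₂/n₁ = exp[−(E₂−E₁)/kT] = 0.104.
⇒ (E₂−E₁)/kT = ln(1/0.104) = ln(9.6154) = 2.2634.
kT = 195 meV / 2.2634 = 86.2 meV.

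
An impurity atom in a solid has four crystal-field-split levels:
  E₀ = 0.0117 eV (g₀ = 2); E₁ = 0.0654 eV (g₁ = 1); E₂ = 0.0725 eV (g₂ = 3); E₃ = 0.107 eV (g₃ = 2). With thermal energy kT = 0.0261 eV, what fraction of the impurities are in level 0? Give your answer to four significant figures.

Eᵢ/kT = 0.448276, 2.50575, 2.77778, 4.09962.
Z = Σ gᵢe^(−Eᵢ/kT) = 2·e^(−0.448276) + 1·e^(−2.50575) + 3·e^(−2.77778) + 2·e^(−4.09962) = 1.27746 + 0.0816144 + 0.186529 + 0.0331579 = 1.57876.
P₀ = g₀ e^(−E₀/kT) / Z = 1.27746/1.57876 = 0.8092.

0.8092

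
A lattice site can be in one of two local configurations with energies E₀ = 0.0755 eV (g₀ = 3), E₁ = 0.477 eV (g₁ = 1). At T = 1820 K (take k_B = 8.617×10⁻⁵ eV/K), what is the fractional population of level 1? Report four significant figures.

k_BT = 8.617×10⁻⁵ × 1820 K = 0.156829 eV.
Eᵢ/kT = 0.481416, 3.04153.
Z = Σ gᵢe^(−Eᵢ/kT) = 3·e^(−0.481416) + 1·e^(−3.04153) = 1.85372 + 0.0477618 = 1.90148.
P₁ = g₁ e^(−E₁/kT) / Z = 0.0477618/1.90148 = 0.02512.

0.02512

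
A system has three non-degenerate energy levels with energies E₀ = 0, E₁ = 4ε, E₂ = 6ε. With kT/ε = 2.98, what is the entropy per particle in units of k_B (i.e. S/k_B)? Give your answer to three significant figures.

0.777

Eᵢ/kT = 0, 1.3423, 2.0134.
Z = Σ e^(−Eᵢ/kT) = e^(−0) + e^(−1.3423) + e^(−2.0134) = 1.0000 + 0.26124 + 0.13353 = 1.3948.
⟨E⟩ = Σ EᵢPᵢ = 1.3236 ε.
S/k_B = ln Z + ⟨E⟩/kT = ln(1.3948) + 1.3236/2.98 = 0.33275 + 0.44416 = 0.777.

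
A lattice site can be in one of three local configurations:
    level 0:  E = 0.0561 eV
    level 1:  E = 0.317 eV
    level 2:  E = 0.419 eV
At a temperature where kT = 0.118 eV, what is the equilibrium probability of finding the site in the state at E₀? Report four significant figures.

0.8652

Eᵢ/kT = 0.475424, 2.68644, 3.55085.
Z = Σ e^(−Eᵢ/kT) = e^(−0.475424) + e^(−2.68644) + e^(−3.55085) = 0.621621 + 0.0681230 + 0.0287002 = 0.718444.
P₀ = e^(−E₀/kT) / Z = 0.621621/0.718444 = 0.8652.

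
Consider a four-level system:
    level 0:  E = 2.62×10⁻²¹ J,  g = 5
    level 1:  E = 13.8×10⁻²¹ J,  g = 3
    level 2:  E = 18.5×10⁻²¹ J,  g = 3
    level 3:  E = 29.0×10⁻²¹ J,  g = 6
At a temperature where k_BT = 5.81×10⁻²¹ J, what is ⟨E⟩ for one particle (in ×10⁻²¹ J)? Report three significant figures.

Eᵢ/kT = 0.45095, 2.3752, 3.1842, 4.9914.
Z = Σ gᵢe^(−Eᵢ/kT) = 5·e^(−0.45095) + 3·e^(−2.3752) + 3·e^(−3.1842) + 6·e^(−4.9914) = 3.1851 + 0.27899 + 0.12423 + 0.040777 = 3.6291.
⟨E⟩ = Σ Eᵢ gᵢe^(−Eᵢ/kT) / Z = (2.62·3.1851 + 13.8·0.27899 + 18.5·0.12423 + 29.0·0.040777) / 3.6291 = 4.32 ×10⁻²¹ J.

4.32 ×10⁻²¹ J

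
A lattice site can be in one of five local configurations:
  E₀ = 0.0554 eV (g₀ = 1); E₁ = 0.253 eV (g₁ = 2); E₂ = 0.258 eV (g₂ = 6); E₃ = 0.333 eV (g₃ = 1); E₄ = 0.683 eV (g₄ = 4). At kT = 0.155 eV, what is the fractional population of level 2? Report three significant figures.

Eᵢ/kT = 0.35742, 1.6323, 1.6645, 2.1484, 4.4065.
Z = Σ gᵢe^(−Eᵢ/kT) = 1·e^(−0.35742) + 2·e^(−1.6323) + 6·e^(−1.6645) + 1·e^(−2.1484) + 4·e^(−4.4065) = 0.69948 + 0.39096 + 1.1357 + 0.11667 + 0.048791 = 2.3916.
P₂ = g₂ e^(−E₂/kT) / Z = 1.1357/2.3916 = 0.475.

0.475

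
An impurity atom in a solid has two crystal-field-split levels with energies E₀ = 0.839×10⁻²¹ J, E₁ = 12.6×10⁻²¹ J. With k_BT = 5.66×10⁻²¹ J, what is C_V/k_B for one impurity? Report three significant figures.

0.427

Eᵢ/kT = 0.14823, 2.2261.
Z = Σ e^(−Eᵢ/kT) = e^(−0.14823) + e^(−2.2261) = 0.86223 + 0.10795 = 0.97018.
⟨E⟩ = 2.1476, ⟨E²⟩ = 18.291.
C_V/k_B = (⟨E²⟩ − ⟨E⟩²)/(kT)² = (18.291 − 4.6122)/32.036 = 0.427.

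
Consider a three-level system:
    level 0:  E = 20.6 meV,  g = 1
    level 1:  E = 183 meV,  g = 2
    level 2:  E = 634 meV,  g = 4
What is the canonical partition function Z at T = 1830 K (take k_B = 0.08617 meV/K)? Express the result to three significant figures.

k_BT = 0.08617 × 1830 K = 157.69 meV.
Eᵢ/kT = 0.13064, 1.1605, 4.0205.
Z = Σ gᵢe^(−Eᵢ/kT) = 1·e^(−0.13064) + 2·e^(−1.1605) + 4·e^(−4.0205) = 0.87753 + 0.62666 + 0.071776 = 1.5760.

Z = 1.58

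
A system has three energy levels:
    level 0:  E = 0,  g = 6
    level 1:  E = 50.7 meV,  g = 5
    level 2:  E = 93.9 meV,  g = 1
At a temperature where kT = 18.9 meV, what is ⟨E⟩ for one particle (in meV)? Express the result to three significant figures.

2.83 meV

Eᵢ/kT = 0, 2.6825, 4.9683.
Z = Σ gᵢe^(−Eᵢ/kT) = 6·e^(−0) + 5·e^(−2.6825) + 1·e^(−4.9683) = 6.0000 + 0.34196 + 0.0069550 = 6.3489.
⟨E⟩ = Σ Eᵢ gᵢe^(−Eᵢ/kT) / Z = (0·6.0000 + 50.7·0.34196 + 93.9·0.0069550) / 6.3489 = 2.83 meV.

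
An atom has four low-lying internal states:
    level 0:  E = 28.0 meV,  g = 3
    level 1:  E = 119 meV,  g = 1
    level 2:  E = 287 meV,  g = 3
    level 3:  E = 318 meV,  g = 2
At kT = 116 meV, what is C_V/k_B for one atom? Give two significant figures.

Eᵢ/kT = 0.2414, 1.026, 2.474, 2.741.
Z = Σ gᵢe^(−Eᵢ/kT) = 3·e^(−0.2414) + 1·e^(−1.026) + 3·e^(−2.474) + 2·e^(−2.741) = 2.357 + 0.3584 + 0.2527 + 0.1290 = 3.097.
⟨E⟩ = 71.74 meV, ⟨E²⟩ = 13170 meV².
C_V/k_B = (⟨E²⟩ − ⟨E⟩²)/(kT)² = (13170 − 5147)/13460 = 0.60.

0.60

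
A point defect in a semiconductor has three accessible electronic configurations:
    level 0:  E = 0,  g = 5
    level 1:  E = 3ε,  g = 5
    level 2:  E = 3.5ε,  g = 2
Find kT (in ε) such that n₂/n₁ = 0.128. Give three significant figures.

n₂/n₁ = (g₂/g₁) exp[−(E₂−E₁)/kT] = 0.128.
⇒ (E₂−E₁)/kT = ln((2/5)/0.128) = ln(3.1250) = 1.1394.
kT = 0.5ε / 1.1394 = 0.439 ε.

0.439 ε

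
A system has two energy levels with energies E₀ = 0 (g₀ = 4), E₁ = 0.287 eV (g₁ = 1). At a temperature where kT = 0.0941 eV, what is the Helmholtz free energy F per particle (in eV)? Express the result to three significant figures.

Eᵢ/kT = 0, 3.0499.
Z = Σ gᵢe^(−Eᵢ/kT) = 4·e^(−0) + 1·e^(−3.0499) = 4.0000 + 0.047364 = 4.0474.
F = −kT ln Z = −0.0941 × ln(4.0474) = −0.0941 × 1.3981 = -0.132 eV.

-0.132 eV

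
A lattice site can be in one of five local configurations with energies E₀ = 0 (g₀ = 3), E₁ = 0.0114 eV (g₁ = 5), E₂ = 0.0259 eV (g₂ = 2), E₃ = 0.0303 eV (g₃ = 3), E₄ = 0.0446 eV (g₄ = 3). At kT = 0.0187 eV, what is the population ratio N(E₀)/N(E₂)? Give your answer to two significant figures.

n₀/n₂ = (g₀/g₂) exp[−(E₀−E₂)/kT] = (3/2) × exp(−(-0.0259 eV)/(0.0187 eV)) = (3/2) × exp(1.385) = 6.0.

6.0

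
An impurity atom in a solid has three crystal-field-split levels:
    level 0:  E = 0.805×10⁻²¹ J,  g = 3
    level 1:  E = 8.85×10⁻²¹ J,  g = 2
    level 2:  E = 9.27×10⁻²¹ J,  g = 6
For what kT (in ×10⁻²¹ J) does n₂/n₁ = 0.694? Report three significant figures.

0.287 ×10⁻²¹ J

n₂/n₁ = (g₂/g₁) exp[−(E₂−E₁)/kT] = 0.694.
⇒ (E₂−E₁)/kT = ln((6/2)/0.694) = ln(4.3228) = 1.4639.
kT = 0.42 ×10⁻²¹ J / 1.4639 = 0.287 ×10⁻²¹ J.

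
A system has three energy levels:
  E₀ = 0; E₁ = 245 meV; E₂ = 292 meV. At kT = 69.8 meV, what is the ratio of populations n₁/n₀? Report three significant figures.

n₁/n₀ = exp[−(E₁−E₀)/kT] = exp(−(245 meV)/(69.8 meV)) = exp(-3.5100) = 0.0299.

0.0299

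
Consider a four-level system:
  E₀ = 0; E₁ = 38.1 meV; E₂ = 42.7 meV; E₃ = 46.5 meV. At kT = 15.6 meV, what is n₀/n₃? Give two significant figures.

20

n₀/n₃ = exp[−(E₀−E₃)/kT] = exp(−(-46.5 meV)/(15.6 meV)) = exp(2.981) = 20.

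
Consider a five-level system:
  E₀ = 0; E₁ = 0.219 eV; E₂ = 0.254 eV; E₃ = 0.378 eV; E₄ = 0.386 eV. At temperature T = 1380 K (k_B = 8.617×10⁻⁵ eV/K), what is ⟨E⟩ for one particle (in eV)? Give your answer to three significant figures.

k_BT = 8.617×10⁻⁵ × 1380 K = 0.11891 eV.
Eᵢ/kT = 0, 1.8417, 2.1361, 3.1789, 3.2462.
Z = Σ e^(−Eᵢ/kT) = e^(−0) + e^(−1.8417) + e^(−2.1361) + e^(−3.1789) + e^(−3.2462) = 1.0000 + 0.15855 + 0.11811 + 0.041631 + 0.038922 = 1.3572.
⟨E⟩ = Σ Eᵢ e^(−Eᵢ/kT) / Z = (0·1.0000 + 0.219·0.15855 + 0.254·0.11811 + 0.378·0.041631 + 0.386·0.038922) / 1.3572 = 0.0704 eV.

0.0704 eV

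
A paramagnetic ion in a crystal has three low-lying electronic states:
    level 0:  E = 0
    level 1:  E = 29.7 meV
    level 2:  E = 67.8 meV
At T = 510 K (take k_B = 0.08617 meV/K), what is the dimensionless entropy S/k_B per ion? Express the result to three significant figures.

k_BT = 0.08617 × 510 K = 43.947 meV.
Eᵢ/kT = 0, 0.67581, 1.5428.
Z = Σ e^(−Eᵢ/kT) = e^(−0) + e^(−0.67581) + e^(−1.5428) = 1.0000 + 0.50874 + 0.21378 = 1.7225.
⟨E⟩ = Σ EᵢPᵢ = 17.187 meV.
S/k_B = ln Z + ⟨E⟩/kT = ln(1.7225) + 17.187/43.947 = 0.54378 + 0.39108 = 0.935.

0.935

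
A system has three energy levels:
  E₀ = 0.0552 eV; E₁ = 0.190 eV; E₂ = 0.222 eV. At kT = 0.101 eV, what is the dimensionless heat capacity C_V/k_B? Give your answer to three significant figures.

Eᵢ/kT = 0.54653, 1.8812, 2.1980.
Z = Σ e^(−Eᵢ/kT) = e^(−0.54653) + e^(−1.8812) + e^(−2.1980) = 0.57896 + 0.15241 + 0.11102 = 0.84239.
⟨E⟩ = 0.10157 eV, ⟨E²⟩ = 0.015121 eV².
C_V/k_B = (⟨E²⟩ − ⟨E⟩²)/(kT)² = (0.015121 − 0.010316)/0.010201 = 0.471.

0.471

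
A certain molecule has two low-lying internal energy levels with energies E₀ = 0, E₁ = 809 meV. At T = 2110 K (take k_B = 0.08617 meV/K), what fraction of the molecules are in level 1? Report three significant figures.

k_BT = 0.08617 × 2110 K = 181.82 meV.
Eᵢ/kT = 0, 4.4495.
Z = Σ e^(−Eᵢ/kT) = e^(−0) + e^(−4.4495) = 1.0000 + 0.011684 = 1.0117.
P₁ = e^(−E₁/kT) / Z = 0.011684/1.0117 = 0.0115.

0.0115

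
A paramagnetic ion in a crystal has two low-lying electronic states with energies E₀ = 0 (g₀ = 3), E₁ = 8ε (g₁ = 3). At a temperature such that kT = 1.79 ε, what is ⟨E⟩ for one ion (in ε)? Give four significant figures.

Eᵢ/kT = 0, 4.46927.
Z = Σ gᵢe^(−Eᵢ/kT) = 3·e^(−0) + 3·e^(−4.46927) = 3.00000 + 0.0343670 = 3.03437.
⟨E⟩ = Σ Eᵢ gᵢe^(−Eᵢ/kT) / Z = (0·3.00000 + 8·0.0343670) / 3.03437 = 0.09061 ε.

0.09061 ε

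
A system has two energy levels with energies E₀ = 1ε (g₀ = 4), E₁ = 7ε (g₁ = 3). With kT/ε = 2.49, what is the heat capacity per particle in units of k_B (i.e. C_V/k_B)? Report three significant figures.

0.343

Eᵢ/kT = 0.40161, 2.8112.
Z = Σ gᵢe^(−Eᵢ/kT) = 4·e^(−0.40161) + 3·e^(−2.8112) = 2.6770 + 0.18040 = 2.8574.
⟨E⟩ = 1.3788 ε, ⟨E²⟩ = 4.0304 ε².
C_V/k_B = (⟨E²⟩ − ⟨E⟩²)/(kT)² = (4.0304 − 1.9011)/6.2001 = 0.343.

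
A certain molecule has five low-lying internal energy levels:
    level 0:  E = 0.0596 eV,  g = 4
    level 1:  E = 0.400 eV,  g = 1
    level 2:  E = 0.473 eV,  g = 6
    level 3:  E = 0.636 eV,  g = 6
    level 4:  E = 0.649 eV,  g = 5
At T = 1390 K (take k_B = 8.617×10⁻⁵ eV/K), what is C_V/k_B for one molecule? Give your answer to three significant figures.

k_BT = 8.617×10⁻⁵ × 1390 K = 0.11978 eV.
Eᵢ/kT = 0.49758, 3.3395, 3.9489, 5.3097, 5.4183.
Z = Σ gᵢe^(−Eᵢ/kT) = 4·e^(−0.49758) + 1·e^(−3.3395) + 6·e^(−3.9489) + 6·e^(−5.3097) + 5·e^(−5.4183) = 2.4320 + 0.035455 + 0.11566 + 0.029660 + 0.022173 = 2.6349.
⟨E⟩ = 0.093776 eV, ⟨E²⟩ = 0.023350 eV².
C_V/k_B = (⟨E²⟩ − ⟨E⟩²)/(kT)² = (0.023350 − 0.0087939)/0.014347 = 1.01.

1.01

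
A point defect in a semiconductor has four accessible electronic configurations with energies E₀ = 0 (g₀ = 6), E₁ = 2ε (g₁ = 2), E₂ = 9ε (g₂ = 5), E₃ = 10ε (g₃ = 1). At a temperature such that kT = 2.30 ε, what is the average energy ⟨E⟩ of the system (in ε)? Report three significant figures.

Eᵢ/kT = 0, 0.86957, 3.9130, 4.3478.
Z = Σ gᵢe^(−Eᵢ/kT) = 6·e^(−0) + 2·e^(−0.86957) + 5·e^(−3.9130) + 1·e^(−4.3478) = 6.0000 + 0.83826 + 0.099902 + 0.012935 = 6.9511.
⟨E⟩ = Σ Eᵢ gᵢe^(−Eᵢ/kT) / Z = (0·6.0000 + 2·0.83826 + 9·0.099902 + 10·0.012935) / 6.9511 = 0.389 ε.

0.389 ε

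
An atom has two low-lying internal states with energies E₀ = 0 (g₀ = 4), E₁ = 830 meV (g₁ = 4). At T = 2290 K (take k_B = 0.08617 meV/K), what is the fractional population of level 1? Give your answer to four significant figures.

0.01468

k_BT = 0.08617 × 2290 K = 197.329 meV.
Eᵢ/kT = 0, 4.20617.
Z = Σ gᵢe^(−Eᵢ/kT) = 4·e^(−0) + 4·e^(−4.20617) = 4.00000 + 0.0596134 = 4.05961.
P₁ = g₁ e^(−E₁/kT) / Z = 0.0596134/4.05961 = 0.01468.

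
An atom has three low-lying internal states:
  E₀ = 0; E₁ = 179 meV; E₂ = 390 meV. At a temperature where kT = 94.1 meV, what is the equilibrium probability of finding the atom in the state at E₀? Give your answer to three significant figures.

Eᵢ/kT = 0, 1.9022, 4.1445.
Z = Σ e^(−Eᵢ/kT) = e^(−0) + e^(−1.9022) + e^(−4.1445) = 1.0000 + 0.14924 + 0.015851 = 1.1651.
P₀ = e^(−E₀/kT) / Z = 1.0000/1.1651 = 0.858.

0.858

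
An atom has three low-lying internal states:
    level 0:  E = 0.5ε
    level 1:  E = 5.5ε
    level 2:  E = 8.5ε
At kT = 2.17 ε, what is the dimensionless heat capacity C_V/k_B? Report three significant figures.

0.692

Eᵢ/kT = 0.23041, 2.5346, 3.9171.
Z = Σ e^(−Eᵢ/kT) = e^(−0.23041) + e^(−2.5346) + e^(−3.9171) = 0.79421 + 0.079293 + 0.019899 = 0.89340.
⟨E⟩ = 1.1220 ε, ⟨E²⟩ = 4.5163 ε².
C_V/k_B = (⟨E²⟩ − ⟨E⟩²)/(kT)² = (4.5163 − 1.2589)/4.7089 = 0.692.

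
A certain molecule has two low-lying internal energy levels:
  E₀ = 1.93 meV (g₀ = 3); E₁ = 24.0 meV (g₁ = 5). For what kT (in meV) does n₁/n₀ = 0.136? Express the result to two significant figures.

n₁/n₀ = (g₁/g₀) exp[−(E₁−E₀)/kT] = 0.136.
⇒ (E₁−E₀)/kT = ln((5/3)/0.136) = ln(12.25) = 2.506.
kT = 22.07 meV / 2.506 = 8.8 meV.

8.8 meV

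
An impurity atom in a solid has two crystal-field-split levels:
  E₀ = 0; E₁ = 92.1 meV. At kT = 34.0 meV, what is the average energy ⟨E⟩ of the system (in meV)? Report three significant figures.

Eᵢ/kT = 0, 2.7088.
Z = Σ e^(−Eᵢ/kT) = e^(−0) + e^(−2.7088) = 1.0000 + 0.066617 = 1.0666.
⟨E⟩ = Σ Eᵢ e^(−Eᵢ/kT) / Z = (0·1.0000 + 92.1·0.066617) / 1.0666 = 5.75 meV.

5.75 meV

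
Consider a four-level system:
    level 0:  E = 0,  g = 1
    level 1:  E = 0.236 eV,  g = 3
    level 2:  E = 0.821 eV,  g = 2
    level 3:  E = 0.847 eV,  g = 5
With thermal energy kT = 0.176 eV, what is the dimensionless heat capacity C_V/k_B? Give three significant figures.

Eᵢ/kT = 0, 1.3409, 4.6648, 4.8125.
Z = Σ gᵢe^(−Eᵢ/kT) = 1·e^(−0) + 3·e^(−1.3409) + 2·e^(−4.6648) + 5·e^(−4.8125) = 1.0000 + 0.78483 + 0.018842 + 0.040638 = 1.8443.
⟨E⟩ = 0.12748 eV, ⟨E²⟩ = 0.046395 eV².
C_V/k_B = (⟨E²⟩ − ⟨E⟩²)/(kT)² = (0.046395 − 0.016251)/0.030976 = 0.973.

0.973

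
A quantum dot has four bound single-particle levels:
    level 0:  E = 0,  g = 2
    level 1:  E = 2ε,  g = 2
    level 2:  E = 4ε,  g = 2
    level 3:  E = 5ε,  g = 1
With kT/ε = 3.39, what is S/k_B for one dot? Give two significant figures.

Eᵢ/kT = 0, 0.5900, 1.180, 1.475.
Z = Σ gᵢe^(−Eᵢ/kT) = 2·e^(−0) + 2·e^(−0.5900) + 2·e^(−1.180) + 1·e^(−1.475) = 2.000 + 1.109 + 0.6146 + 0.2288 = 3.952.
⟨E⟩ = Σ EᵢPᵢ = 1.473 ε.
S/k_B = ln Z + ⟨E⟩/kT = ln(3.952) + 1.473/3.39 = 1.374 + 0.4345 = 1.8.

1.8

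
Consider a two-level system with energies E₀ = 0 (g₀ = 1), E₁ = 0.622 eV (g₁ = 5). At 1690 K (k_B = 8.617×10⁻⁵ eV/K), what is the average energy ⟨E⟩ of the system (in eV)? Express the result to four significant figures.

k_BT = 8.617×10⁻⁵ × 1690 K = 0.145627 eV.
Eᵢ/kT = 0, 4.27119.
Z = Σ gᵢe^(−Eᵢ/kT) = 1·e^(−0) + 5·e^(−4.27119) = 1.00000 + 0.0698258 = 1.06983.
⟨E⟩ = Σ Eᵢ gᵢe^(−Eᵢ/kT) / Z = (0·1.00000 + 0.622·0.0698258) / 1.06983 = 0.04060 eV.

0.04060 eV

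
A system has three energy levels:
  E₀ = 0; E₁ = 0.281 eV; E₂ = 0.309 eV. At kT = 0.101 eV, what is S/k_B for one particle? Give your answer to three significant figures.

0.388

Eᵢ/kT = 0, 2.7822, 3.0594.
Z = Σ e^(−Eᵢ/kT) = e^(−0) + e^(−2.7822) + e^(−3.0594) = 1.0000 + 0.061902 + 0.046916 = 1.1088.
⟨E⟩ = Σ EᵢPᵢ = 0.028762 eV.
S/k_B = ln Z + ⟨E⟩/kT = ln(1.1088) + 0.028762/0.101 = 0.10328 + 0.28477 = 0.388.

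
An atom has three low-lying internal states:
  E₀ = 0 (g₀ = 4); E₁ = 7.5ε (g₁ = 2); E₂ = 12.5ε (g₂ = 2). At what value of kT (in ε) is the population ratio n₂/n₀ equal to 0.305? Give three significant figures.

25.3 ε

n₂/n₀ = (g₂/g₀) exp[−(E₂−E₀)/kT] = 0.305.
⇒ (E₂−E₀)/kT = ln((2/4)/0.305) = ln(1.6393) = 0.49427.
kT = 12.5ε / 0.49427 = 25.3 ε.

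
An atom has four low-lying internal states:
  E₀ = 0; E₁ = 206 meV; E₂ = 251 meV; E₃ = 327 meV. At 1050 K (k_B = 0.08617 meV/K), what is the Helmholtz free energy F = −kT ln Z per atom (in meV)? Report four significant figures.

k_BT = 0.08617 × 1050 K = 90.4785 meV.
Eᵢ/kT = 0, 2.27678, 2.77414, 3.61412.
Z = Σ e^(−Eᵢ/kT) = e^(−0) + e^(−2.27678) + e^(−2.77414) + e^(−3.61412) = 1.00000 + 0.102614 + 0.0624031 + 0.0269406 = 1.19196.
F = −kT ln Z = −90.4785 × ln(1.19196) = −90.4785 × 0.175599 = -15.89 meV.

-15.89 meV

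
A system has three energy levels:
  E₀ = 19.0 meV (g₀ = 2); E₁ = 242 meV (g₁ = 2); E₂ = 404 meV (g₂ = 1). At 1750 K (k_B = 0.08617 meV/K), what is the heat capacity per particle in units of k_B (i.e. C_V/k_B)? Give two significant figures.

0.48

k_BT = 0.08617 × 1750 K = 150.8 meV.
Eᵢ/kT = 0.1260, 1.605, 2.679.
Z = Σ gᵢe^(−Eᵢ/kT) = 2·e^(−0.1260) + 2·e^(−1.605) + 1·e^(−2.679) = 1.763 + 0.4018 + 0.06863 = 2.233.
⟨E⟩ = 70.96 meV, ⟨E²⟩ = 15840 meV².
C_V/k_B = (⟨E²⟩ − ⟨E⟩²)/(kT)² = (15840 − 5035)/22740 = 0.48.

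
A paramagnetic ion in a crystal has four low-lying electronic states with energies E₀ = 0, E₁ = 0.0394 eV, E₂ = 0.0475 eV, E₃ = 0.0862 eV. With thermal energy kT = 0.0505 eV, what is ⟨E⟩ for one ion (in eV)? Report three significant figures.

Eᵢ/kT = 0, 0.78020, 0.94059, 1.7069.
Z = Σ e^(−Eᵢ/kT) = e^(−0) + e^(−0.78020) + e^(−0.94059) + e^(−1.7069) = 1.0000 + 0.45831 + 0.39040 + 0.18143 = 2.0301.
⟨E⟩ = Σ Eᵢ e^(−Eᵢ/kT) / Z = (0·1.0000 + 0.0394·0.45831 + 0.0475·0.39040 + 0.0862·0.18143) / 2.0301 = 0.0257 eV.

0.0257 eV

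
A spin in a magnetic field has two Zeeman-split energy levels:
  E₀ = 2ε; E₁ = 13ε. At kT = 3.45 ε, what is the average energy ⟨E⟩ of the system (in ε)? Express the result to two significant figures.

2.4 ε

Eᵢ/kT = 0.5797, 3.768.
Z = Σ e^(−Eᵢ/kT) = e^(−0.5797) + e^(−3.768) = 0.5601 + 0.02310 = 0.5832.
⟨E⟩ = Σ Eᵢ e^(−Eᵢ/kT) / Z = (2·0.5601 + 13·0.02310) / 0.5832 = 2.4 ε.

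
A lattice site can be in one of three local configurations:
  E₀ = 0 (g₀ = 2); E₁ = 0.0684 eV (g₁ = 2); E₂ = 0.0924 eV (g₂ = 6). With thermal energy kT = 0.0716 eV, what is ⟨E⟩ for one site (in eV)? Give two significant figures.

0.046 eV

Eᵢ/kT = 0, 0.9553, 1.291.
Z = Σ gᵢe^(−Eᵢ/kT) = 2·e^(−0) + 2·e^(−0.9553) + 6·e^(−1.291) = 2.000 + 0.7694 + 1.650 = 4.419.
⟨E⟩ = Σ Eᵢ gᵢe^(−Eᵢ/kT) / Z = (0·2.000 + 0.0684·0.7694 + 0.0924·1.650) / 4.419 = 0.046 eV.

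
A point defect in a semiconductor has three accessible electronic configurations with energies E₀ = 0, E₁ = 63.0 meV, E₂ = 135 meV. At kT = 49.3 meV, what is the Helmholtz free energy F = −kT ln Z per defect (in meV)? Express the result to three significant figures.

-14.5 meV

Eᵢ/kT = 0, 1.2779, 2.7383.
Z = Σ e^(−Eᵢ/kT) = e^(−0) + e^(−1.2779) + e^(−2.7383) = 1.0000 + 0.27862 + 0.064680 = 1.3433.
F = −kT ln Z = −49.3 × ln(1.3433) = −49.3 × 0.29513 = -14.5 meV.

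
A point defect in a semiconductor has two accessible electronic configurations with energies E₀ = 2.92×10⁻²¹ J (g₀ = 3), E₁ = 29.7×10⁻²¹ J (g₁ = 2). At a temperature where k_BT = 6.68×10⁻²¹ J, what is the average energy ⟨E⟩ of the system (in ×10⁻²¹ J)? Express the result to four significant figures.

Eᵢ/kT = 0.437126, 4.44611.
Z = Σ gᵢe^(−Eᵢ/kT) = 3·e^(−0.437126) + 2·e^(−4.44611) = 1.93767 + 0.0234482 = 1.96112.
⟨E⟩ = Σ Eᵢ gᵢe^(−Eᵢ/kT) / Z = (2.92·1.93767 + 29.7·0.0234482) / 1.96112 = 3.240 ×10⁻²¹ J.

3.240 ×10⁻²¹ J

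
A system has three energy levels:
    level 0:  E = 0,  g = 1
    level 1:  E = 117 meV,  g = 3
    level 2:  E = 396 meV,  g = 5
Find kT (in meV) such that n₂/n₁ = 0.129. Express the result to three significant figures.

109 meV

n₂/n₁ = (g₂/g₁) exp[−(E₂−E₁)/kT] = 0.129.
⇒ (E₂−E₁)/kT = ln((5/3)/0.129) = ln(12.920) = 2.5588.
kT = 279 meV / 2.5588 = 109 meV.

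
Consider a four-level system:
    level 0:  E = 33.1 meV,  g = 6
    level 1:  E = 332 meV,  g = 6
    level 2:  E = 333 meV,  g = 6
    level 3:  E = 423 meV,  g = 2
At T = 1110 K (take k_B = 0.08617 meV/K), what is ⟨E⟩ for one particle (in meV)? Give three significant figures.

k_BT = 0.08617 × 1110 K = 95.649 meV.
Eᵢ/kT = 0.34606, 3.4710, 3.4815, 4.4224.
Z = Σ gᵢe^(−Eᵢ/kT) = 6·e^(−0.34606) + 6·e^(−3.4710) + 6·e^(−3.4815) + 2·e^(−4.4224) = 4.2448 + 0.18652 + 0.18457 + 0.024011 = 4.6399.
⟨E⟩ = Σ Eᵢ gᵢe^(−Eᵢ/kT) / Z = (33.1·4.2448 + 332·0.18652 + 333·0.18457 + 423·0.024011) / 4.6399 = 59.1 meV.

59.1 meV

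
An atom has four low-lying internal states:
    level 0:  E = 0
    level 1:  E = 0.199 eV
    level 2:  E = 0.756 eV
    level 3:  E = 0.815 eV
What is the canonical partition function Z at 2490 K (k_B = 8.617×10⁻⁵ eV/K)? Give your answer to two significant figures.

k_BT = 8.617×10⁻⁵ × 2490 K = 0.2146 eV.
Eᵢ/kT = 0, 0.9273, 3.523, 3.798.
Z = Σ e^(−Eᵢ/kT) = e^(−0) + e^(−0.9273) + e^(−3.523) + e^(−3.798) = 1.000 + 0.3956 + 0.02951 + 0.02242 = 1.448.

Z = 1.4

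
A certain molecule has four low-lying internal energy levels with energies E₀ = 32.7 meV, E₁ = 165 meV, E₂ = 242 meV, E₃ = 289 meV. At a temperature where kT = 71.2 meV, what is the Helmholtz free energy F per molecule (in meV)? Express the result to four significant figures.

17.60 meV

Eᵢ/kT = 0.459270, 2.31742, 3.39888, 4.05899.
Z = Σ e^(−Eᵢ/kT) = e^(−0.459270) + e^(−2.31742) + e^(−3.39888) + e^(−4.05899) = 0.631745 + 0.0985275 + 0.0334107 + 0.0172664 = 0.780950.
F = −kT ln Z = −71.2 × ln(0.780950) = −71.2 × -0.247244 = 17.60 meV.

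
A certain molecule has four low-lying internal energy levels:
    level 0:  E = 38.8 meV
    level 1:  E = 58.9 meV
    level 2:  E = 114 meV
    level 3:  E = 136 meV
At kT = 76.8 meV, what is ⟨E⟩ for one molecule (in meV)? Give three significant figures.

Eᵢ/kT = 0.50521, 0.76693, 1.4844, 1.7708.
Z = Σ e^(−Eᵢ/kT) = e^(−0.50521) + e^(−0.76693) + e^(−1.4844) + e^(−1.7708) = 0.60338 + 0.46444 + 0.22664 + 0.17020 = 1.4647.
⟨E⟩ = Σ Eᵢ e^(−Eᵢ/kT) / Z = (38.8·0.60338 + 58.9·0.46444 + 114·0.22664 + 136·0.17020) / 1.4647 = 68.1 meV.

68.1 meV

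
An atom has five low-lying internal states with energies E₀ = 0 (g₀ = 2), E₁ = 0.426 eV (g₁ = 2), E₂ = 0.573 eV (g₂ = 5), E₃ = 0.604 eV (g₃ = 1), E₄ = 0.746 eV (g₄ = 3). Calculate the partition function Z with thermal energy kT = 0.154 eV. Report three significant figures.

Eᵢ/kT = 0, 2.7662, 3.7208, 3.9221, 4.8442.
Z = Σ gᵢe^(−Eᵢ/kT) = 2·e^(−0) + 2·e^(−2.7662) + 5·e^(−3.7208) + 1·e^(−3.9221) + 3·e^(−4.8442) = 2.0000 + 0.12580 + 0.12107 + 0.019799 + 0.023622 = 2.2903.

Z = 2.29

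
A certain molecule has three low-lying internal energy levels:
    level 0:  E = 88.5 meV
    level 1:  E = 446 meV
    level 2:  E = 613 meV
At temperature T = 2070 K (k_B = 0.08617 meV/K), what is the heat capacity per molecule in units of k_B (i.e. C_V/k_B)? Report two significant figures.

k_BT = 0.08617 × 2070 K = 178.4 meV.
Eᵢ/kT = 0.4961, 2.500, 3.436.
Z = Σ e^(−Eᵢ/kT) = e^(−0.4961) + e^(−2.500) + e^(−3.436) = 0.6089 + 0.08208 + 0.03219 = 0.7232.
⟨E⟩ = 152.4 meV, ⟨E²⟩ = 45900 meV².
C_V/k_B = (⟨E²⟩ − ⟨E⟩²)/(kT)² = (45900 − 23230)/31830 = 0.71.

0.71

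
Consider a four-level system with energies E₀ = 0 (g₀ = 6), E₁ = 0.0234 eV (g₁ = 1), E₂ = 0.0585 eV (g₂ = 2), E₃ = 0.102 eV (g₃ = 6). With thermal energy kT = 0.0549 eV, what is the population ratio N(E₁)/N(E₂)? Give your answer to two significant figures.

n₁/n₂ = (g₁/g₂) exp[−(E₁−E₂)/kT] = (1/2) × exp(−(-0.0351 eV)/(0.0549 eV)) = (1/2) × exp(0.6393) = 0.95.

0.95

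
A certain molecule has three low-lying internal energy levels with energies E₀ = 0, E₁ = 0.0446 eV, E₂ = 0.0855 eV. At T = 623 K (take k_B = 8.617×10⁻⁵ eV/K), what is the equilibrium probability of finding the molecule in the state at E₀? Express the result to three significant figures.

k_BT = 8.617×10⁻⁵ × 623 K = 0.053684 eV.
Eᵢ/kT = 0, 0.83079, 1.5927.
Z = Σ e^(−Eᵢ/kT) = e^(−0) + e^(−0.83079) + e^(−1.5927) = 1.0000 + 0.43570 + 0.20338 = 1.6391.
P₀ = e^(−E₀/kT) / Z = 1.0000/1.6391 = 0.610.

0.610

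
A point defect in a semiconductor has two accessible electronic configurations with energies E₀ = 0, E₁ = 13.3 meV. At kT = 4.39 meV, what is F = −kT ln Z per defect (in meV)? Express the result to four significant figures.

-0.2072 meV

Eᵢ/kT = 0, 3.02961.
Z = Σ e^(−Eᵢ/kT) = e^(−0) + e^(−3.02961) = 1.00000 + 0.0483345 = 1.04833.
F = −kT ln Z = −4.39 × ln(1.04833) = −4.39 × 0.0471984 = -0.2072 meV.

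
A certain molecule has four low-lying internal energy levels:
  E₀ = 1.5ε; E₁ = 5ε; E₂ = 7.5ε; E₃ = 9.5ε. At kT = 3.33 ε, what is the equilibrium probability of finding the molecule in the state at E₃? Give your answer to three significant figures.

Eᵢ/kT = 0.45045, 1.5015, 2.2523, 2.8529.
Z = Σ e^(−Eᵢ/kT) = e^(−0.45045) + e^(−1.5015) + e^(−2.2523) + e^(−2.8529) = 0.63734 + 0.22280 + 0.10516 + 0.057677 = 1.0230.
P₃ = e^(−E₃/kT) / Z = 0.057677/1.0230 = 0.0564.

0.0564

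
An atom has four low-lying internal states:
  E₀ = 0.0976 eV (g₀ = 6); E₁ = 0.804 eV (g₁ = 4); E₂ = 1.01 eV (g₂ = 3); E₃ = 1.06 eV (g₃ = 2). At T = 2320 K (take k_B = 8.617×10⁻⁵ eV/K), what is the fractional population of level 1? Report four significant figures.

0.01895

k_BT = 8.617×10⁻⁵ × 2320 K = 0.199914 eV.
Eᵢ/kT = 0.488210, 4.02173, 5.05217, 5.30228.
Z = Σ gᵢe^(−Eᵢ/kT) = 6·e^(−0.488210) + 4·e^(−4.02173) + 3·e^(−5.05217) + 2·e^(−5.30228) = 3.68234 + 0.0716877 + 0.0191863 + 0.00996045 = 3.78317.
P₁ = g₁ e^(−E₁/kT) / Z = 0.0716877/3.78317 = 0.01895.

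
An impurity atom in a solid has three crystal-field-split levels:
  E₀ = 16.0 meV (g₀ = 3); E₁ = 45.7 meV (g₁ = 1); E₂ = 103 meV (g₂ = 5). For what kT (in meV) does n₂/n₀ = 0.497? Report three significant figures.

71.9 meV

n₂/n₀ = (g₂/g₀) exp[−(E₂−E₀)/kT] = 0.497.
⇒ (E₂−E₀)/kT = ln((5/3)/0.497) = ln(3.3535) = 1.2100.
kT = 87.0 meV / 1.2100 = 71.9 meV.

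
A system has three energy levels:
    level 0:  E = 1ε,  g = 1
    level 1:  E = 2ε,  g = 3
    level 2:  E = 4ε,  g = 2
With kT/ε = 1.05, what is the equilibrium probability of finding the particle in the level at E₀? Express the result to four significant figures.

0.4401

Eᵢ/kT = 0.952381, 1.90476, 3.80952.
Z = Σ gᵢe^(−Eᵢ/kT) = 1·e^(−0.952381) + 3·e^(−1.90476) + 2·e^(−3.80952) = 0.385821 + 0.446575 + 0.0443176 = 0.876714.
P₀ = g₀ e^(−E₀/kT) / Z = 0.385821/0.876714 = 0.4401.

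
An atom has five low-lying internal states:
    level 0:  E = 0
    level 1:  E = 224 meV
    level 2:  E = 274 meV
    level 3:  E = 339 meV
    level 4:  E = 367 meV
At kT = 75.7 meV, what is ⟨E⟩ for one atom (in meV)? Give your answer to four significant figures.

23.40 meV

Eᵢ/kT = 0, 2.95905, 3.61955, 4.47820, 4.84808.
Z = Σ e^(−Eᵢ/kT) = e^(−0) + e^(−2.95905) + e^(−3.61955) + e^(−4.47820) + e^(−4.84808) = 1.00000 + 0.0518682 + 0.0267947 + 0.0113538 + 0.00784342 = 1.09786.
⟨E⟩ = Σ Eᵢ e^(−Eᵢ/kT) / Z = (0·1.00000 + 224·0.0518682 + 274·0.0267947 + 339·0.0113538 + 367·0.00784342) / 1.09786 = 23.40 meV.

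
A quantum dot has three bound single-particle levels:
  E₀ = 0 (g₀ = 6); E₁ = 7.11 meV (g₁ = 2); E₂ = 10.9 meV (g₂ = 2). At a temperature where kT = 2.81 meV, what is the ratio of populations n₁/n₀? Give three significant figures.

0.0265

n₁/n₀ = (g₁/g₀) exp[−(E₁−E₀)/kT] = (2/6) × exp(−(7.11 meV)/(2.81 meV)) = (2/6) × exp(-2.5302) = 0.0265.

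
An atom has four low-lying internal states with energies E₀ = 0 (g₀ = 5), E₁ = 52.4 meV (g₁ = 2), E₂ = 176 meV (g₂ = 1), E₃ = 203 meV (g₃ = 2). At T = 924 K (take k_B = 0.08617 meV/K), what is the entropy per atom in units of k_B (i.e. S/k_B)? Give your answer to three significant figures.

k_BT = 0.08617 × 924 K = 79.621 meV.
Eᵢ/kT = 0, 0.65812, 2.2105, 2.5496.
Z = Σ gᵢe^(−Eᵢ/kT) = 5·e^(−0) + 2·e^(−0.65812) + 1·e^(−2.2105) + 2·e^(−2.5496) = 5.0000 + 1.0356 + 0.10965 + 0.15623 = 6.3015.
⟨E⟩ = Σ EᵢPᵢ = 16.707 meV.
S/k_B = ln Z + ⟨E⟩/kT = ln(6.3015) + 16.707/79.621 = 1.8408 + 0.20983 = 2.05.

2.05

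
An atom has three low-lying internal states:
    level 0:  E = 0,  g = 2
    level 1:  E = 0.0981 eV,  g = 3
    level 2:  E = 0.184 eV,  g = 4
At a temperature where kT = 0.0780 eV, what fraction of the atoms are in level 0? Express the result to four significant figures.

Eᵢ/kT = 0, 1.25769, 2.35897.
Z = Σ gᵢe^(−Eᵢ/kT) = 2·e^(−0) + 3·e^(−1.25769) + 4·e^(−2.35897) = 2.00000 + 0.852930 + 0.378070 = 3.23100.
P₀ = g₀ e^(−E₀/kT) / Z = 2.00000/3.23100 = 0.6190.

0.6190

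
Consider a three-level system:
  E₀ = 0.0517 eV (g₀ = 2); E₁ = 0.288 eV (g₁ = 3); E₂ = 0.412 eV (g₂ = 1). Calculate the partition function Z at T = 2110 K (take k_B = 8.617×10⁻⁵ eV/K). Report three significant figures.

Z = 2.22

k_BT = 8.617×10⁻⁵ × 2110 K = 0.18182 eV.
Eᵢ/kT = 0.28435, 1.5840, 2.2660.
Z = Σ gᵢe^(−Eᵢ/kT) = 2·e^(−0.28435) + 3·e^(−1.5840) + 1·e^(−2.2660) = 1.5050 + 0.61546 + 0.10373 = 2.2242.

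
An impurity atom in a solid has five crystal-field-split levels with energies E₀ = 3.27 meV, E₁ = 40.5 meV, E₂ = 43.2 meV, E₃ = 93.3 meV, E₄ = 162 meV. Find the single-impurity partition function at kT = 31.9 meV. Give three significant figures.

Eᵢ/kT = 0.10251, 1.2696, 1.3542, 2.9248, 5.0784.
Z = Σ e^(−Eᵢ/kT) = e^(−0.10251) + e^(−1.2696) + e^(−1.3542) + e^(−2.9248) + e^(−5.0784) = 0.90257 + 0.28094 + 0.25815 + 0.053675 + 0.0062299 = 1.5016.

Z = 1.50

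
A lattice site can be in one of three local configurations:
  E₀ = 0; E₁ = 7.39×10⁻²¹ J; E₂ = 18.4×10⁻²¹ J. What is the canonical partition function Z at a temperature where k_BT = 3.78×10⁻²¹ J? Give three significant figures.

Eᵢ/kT = 0, 1.9550, 4.8677.
Z = Σ e^(−Eᵢ/kT) = e^(−0) + e^(−1.9550) + e^(−4.8677) = 1.0000 + 0.14156 + 0.0076910 = 1.1493.

Z = 1.15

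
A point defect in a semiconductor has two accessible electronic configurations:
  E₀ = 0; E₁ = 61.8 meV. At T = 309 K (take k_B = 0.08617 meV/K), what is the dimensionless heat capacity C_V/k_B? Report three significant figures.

0.439

k_BT = 0.08617 × 309 K = 26.627 meV.
Eᵢ/kT = 0, 2.3210.
Z = Σ e^(−Eᵢ/kT) = e^(−0) + e^(−2.3210) = 1.0000 + 0.098175 = 1.0982.
⟨E⟩ = 5.5247 meV, ⟨E²⟩ = 341.43 meV².
C_V/k_B = (⟨E²⟩ − ⟨E⟩²)/(kT)² = (341.43 − 30.522)/709.00 = 0.439.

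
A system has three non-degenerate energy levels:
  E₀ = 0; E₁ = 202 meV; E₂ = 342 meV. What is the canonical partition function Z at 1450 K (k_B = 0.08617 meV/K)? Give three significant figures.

Z = 1.26

k_BT = 0.08617 × 1450 K = 124.95 meV.
Eᵢ/kT = 0, 1.6166, 2.7371.
Z = Σ e^(−Eᵢ/kT) = e^(−0) + e^(−1.6166) + e^(−2.7371) = 1.0000 + 0.19857 + 0.064758 = 1.2633.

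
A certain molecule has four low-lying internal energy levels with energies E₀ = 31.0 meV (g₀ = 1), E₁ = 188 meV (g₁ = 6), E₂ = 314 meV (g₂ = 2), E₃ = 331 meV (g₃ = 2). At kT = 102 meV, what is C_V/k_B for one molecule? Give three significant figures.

Eᵢ/kT = 0.30392, 1.8431, 3.0784, 3.2451.
Z = Σ gᵢe^(−Eᵢ/kT) = 1·e^(−0.30392) + 6·e^(−1.8431) + 2·e^(−3.0784) + 2·e^(−3.2451) = 0.73792 + 0.94996 + 0.092066 + 0.077929 = 1.8579.
⟨E⟩ = 137.88 meV, ⟨E²⟩ = 27935 meV².
C_V/k_B = (⟨E²⟩ − ⟨E⟩²)/(kT)² = (27935 − 19011)/10404 = 0.858.

0.858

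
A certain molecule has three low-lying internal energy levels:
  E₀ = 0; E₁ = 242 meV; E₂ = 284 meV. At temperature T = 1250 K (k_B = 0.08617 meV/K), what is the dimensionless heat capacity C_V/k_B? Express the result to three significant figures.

k_BT = 0.08617 × 1250 K = 107.71 meV.
Eᵢ/kT = 0, 2.2468, 2.6367.
Z = Σ e^(−Eᵢ/kT) = e^(−0) + e^(−2.2468) + e^(−2.6367) = 1.0000 + 0.10574 + 0.071597 = 1.1773.
⟨E⟩ = 39.007 meV, ⟨E²⟩ = 10165 meV².
C_V/k_B = (⟨E²⟩ − ⟨E⟩²)/(kT)² = (10165 − 1521.5)/11601 = 0.745.

0.745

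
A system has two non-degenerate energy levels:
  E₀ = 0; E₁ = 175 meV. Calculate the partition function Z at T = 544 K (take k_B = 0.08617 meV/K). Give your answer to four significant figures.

k_BT = 0.08617 × 544 K = 46.8765 meV.
Eᵢ/kT = 0, 3.73321.
Z = Σ e^(−Eᵢ/kT) = e^(−0) + e^(−3.73321) = 1.00000 + 0.0239159 = 1.02392.

Z = 1.024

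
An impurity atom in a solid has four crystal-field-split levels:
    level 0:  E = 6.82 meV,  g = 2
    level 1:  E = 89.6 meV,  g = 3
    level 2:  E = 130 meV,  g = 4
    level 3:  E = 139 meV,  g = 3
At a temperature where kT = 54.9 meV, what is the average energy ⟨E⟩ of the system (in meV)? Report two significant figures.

49 meV

Eᵢ/kT = 0.1242, 1.632, 2.368, 2.532.
Z = Σ gᵢe^(−Eᵢ/kT) = 2·e^(−0.1242) + 3·e^(−1.632) + 4·e^(−2.368) + 3·e^(−2.532) = 1.766 + 0.5866 + 0.3747 + 0.2385 = 2.966.
⟨E⟩ = Σ Eᵢ gᵢe^(−Eᵢ/kT) / Z = (6.82·1.766 + 89.6·0.5866 + 130·0.3747 + 139·0.2385) / 2.966 = 49 meV.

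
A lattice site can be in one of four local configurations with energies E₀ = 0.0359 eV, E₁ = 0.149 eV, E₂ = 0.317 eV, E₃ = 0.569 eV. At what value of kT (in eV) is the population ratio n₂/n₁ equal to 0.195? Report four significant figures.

n₂/n₁ = exp[−(E₂−E₁)/kT] = 0.195.
⇒ (E₂−E₁)/kT = ln(1/0.195) = ln(5.12821) = 1.63476.
kT = 0.168 eV / 1.63476 = 0.1028 eV.

0.1028 eV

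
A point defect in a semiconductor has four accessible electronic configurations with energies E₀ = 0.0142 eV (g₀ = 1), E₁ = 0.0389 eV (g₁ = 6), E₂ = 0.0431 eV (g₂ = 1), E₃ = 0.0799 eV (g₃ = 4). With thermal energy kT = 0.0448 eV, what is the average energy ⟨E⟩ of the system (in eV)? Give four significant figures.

0.04150 eV

Eᵢ/kT = 0.316964, 0.868304, 0.962054, 1.78348.
Z = Σ gᵢe^(−Eᵢ/kT) = 1·e^(−0.316964) + 6·e^(−0.868304) + 1·e^(−0.962054) + 4·e^(−1.78348) = 0.728357 + 2.51798 + 0.382107 + 0.672209 = 4.30065.
⟨E⟩ = Σ Eᵢ gᵢe^(−Eᵢ/kT) / Z = (0.0142·0.728357 + 0.0389·2.51798 + 0.0431·0.382107 + 0.0799·0.672209) / 4.30065 = 0.04150 eV.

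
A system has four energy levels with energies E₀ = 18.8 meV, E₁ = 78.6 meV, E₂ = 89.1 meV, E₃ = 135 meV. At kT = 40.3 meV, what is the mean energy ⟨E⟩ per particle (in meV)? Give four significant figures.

Eᵢ/kT = 0.466501, 1.95037, 2.21092, 3.34988.
Z = Σ e^(−Eᵢ/kT) = e^(−0.466501) + e^(−1.95037) + e^(−2.21092) + e^(−3.34988) = 0.627193 + 0.142221 + 0.109600 + 0.0350886 = 0.914103.
⟨E⟩ = Σ Eᵢ e^(−Eᵢ/kT) / Z = (18.8·0.627193 + 78.6·0.142221 + 89.1·0.109600 + 135·0.0350886) / 0.914103 = 40.99 meV.

40.99 meV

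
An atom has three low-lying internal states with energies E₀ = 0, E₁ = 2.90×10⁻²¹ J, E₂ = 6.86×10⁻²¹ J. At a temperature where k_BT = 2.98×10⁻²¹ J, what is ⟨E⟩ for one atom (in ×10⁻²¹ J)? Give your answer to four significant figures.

1.206 ×10⁻²¹ J

Eᵢ/kT = 0, 0.973154, 2.30201.
Z = Σ e^(−Eᵢ/kT) = e^(−0) + e^(−0.973154) + e^(−2.30201) = 1.00000 + 0.377889 + 0.100058 = 1.47795.
⟨E⟩ = Σ Eᵢ e^(−Eᵢ/kT) / Z = (0·1.00000 + 2.90·0.377889 + 6.86·0.100058) / 1.47795 = 1.206 ×10⁻²¹ J.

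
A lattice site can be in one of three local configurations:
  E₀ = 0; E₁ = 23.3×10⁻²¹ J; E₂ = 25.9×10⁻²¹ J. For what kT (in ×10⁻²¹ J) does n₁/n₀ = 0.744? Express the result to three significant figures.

78.8 ×10⁻²¹ J

n₁/n₀ = exp[−(E₁−E₀)/kT] = 0.744.
⇒ (E₁−E₀)/kT = ln(1/0.744) = ln(1.3441) = 0.29572.
kT = 23.3 ×10⁻²¹ J / 0.29572 = 78.8 ×10⁻²¹ J.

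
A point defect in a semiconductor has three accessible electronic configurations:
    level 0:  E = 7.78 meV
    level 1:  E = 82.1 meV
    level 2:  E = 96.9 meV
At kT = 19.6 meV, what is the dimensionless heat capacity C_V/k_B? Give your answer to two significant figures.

Eᵢ/kT = 0.3969, 4.189, 4.944.
Z = Σ e^(−Eᵢ/kT) = e^(−0.3969) + e^(−4.189) + e^(−4.944) = 0.6724 + 0.01516 + 0.007126 = 0.6947.
⟨E⟩ = 10.32 meV, ⟨E²⟩ = 302.0 meV².
C_V/k_B = (⟨E²⟩ − ⟨E⟩²)/(kT)² = (302.0 − 106.5)/384.2 = 0.51.

0.51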